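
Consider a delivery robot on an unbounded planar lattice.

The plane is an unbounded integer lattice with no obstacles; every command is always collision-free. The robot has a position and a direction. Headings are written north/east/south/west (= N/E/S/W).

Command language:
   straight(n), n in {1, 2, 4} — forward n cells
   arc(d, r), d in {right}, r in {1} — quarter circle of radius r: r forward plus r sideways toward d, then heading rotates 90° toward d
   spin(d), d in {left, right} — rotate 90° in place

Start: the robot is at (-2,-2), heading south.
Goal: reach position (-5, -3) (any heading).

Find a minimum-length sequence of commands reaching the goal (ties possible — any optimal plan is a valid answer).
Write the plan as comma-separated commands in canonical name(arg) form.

begin: at (-2,-2), heading south
step 1 (arc(right, 1)): at (-3,-3), heading west
step 2 (straight(2)): at (-5,-3), heading west
no 1-step plan works, so 2 is optimal.

arc(right, 1), straight(2)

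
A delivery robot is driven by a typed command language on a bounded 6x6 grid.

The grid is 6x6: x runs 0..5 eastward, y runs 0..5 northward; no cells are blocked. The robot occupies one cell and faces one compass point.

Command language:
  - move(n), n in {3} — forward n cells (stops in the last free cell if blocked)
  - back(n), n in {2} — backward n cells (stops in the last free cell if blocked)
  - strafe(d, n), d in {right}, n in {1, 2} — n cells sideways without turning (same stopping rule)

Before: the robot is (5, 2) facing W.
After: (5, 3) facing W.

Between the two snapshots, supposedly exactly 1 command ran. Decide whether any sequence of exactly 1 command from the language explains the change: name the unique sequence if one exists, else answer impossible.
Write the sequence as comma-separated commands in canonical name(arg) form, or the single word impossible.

strafe(right, 1)

key: heading stays W — the single command does not turn
t0: (5, 2) facing W
1. strafe(right, 1) → (5, 3) facing W
uniquely the one of 4 1-step routes that fits.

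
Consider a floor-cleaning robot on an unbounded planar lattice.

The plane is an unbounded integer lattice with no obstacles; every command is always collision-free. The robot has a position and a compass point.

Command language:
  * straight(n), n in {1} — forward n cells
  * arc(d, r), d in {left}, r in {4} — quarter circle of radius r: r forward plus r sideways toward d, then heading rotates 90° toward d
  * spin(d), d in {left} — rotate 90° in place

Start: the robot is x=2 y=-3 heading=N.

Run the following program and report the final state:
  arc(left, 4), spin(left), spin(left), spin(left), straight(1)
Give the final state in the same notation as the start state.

x=-2 y=2 heading=N

start: x=2 y=-3 heading=N
[1] after arc(left, 4): x=-2 y=1 heading=W
[2] after spin(left): x=-2 y=1 heading=S
[3] after spin(left): x=-2 y=1 heading=E
[4] after spin(left): x=-2 y=1 heading=N
[5] after straight(1): x=-2 y=2 heading=N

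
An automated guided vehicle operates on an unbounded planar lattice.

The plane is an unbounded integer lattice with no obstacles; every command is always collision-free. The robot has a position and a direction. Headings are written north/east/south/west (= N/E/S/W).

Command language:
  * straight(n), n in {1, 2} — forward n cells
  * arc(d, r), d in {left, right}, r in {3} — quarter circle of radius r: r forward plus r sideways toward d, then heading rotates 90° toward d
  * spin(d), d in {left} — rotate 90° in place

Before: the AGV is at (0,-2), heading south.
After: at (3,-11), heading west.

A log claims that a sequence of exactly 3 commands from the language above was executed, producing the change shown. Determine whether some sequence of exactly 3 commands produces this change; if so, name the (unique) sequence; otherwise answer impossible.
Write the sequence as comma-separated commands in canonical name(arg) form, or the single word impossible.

key: running arc(right, 3) before arc(left, 3) would end elsewhere — order is forced
start: at (0,-2), heading south
1. arc(left, 3) → at (3,-5), heading east
2. arc(right, 3) → at (6,-8), heading south
3. arc(right, 3) → at (3,-11), heading west
no rival 3-sequence matches.

arc(left, 3), arc(right, 3), arc(right, 3)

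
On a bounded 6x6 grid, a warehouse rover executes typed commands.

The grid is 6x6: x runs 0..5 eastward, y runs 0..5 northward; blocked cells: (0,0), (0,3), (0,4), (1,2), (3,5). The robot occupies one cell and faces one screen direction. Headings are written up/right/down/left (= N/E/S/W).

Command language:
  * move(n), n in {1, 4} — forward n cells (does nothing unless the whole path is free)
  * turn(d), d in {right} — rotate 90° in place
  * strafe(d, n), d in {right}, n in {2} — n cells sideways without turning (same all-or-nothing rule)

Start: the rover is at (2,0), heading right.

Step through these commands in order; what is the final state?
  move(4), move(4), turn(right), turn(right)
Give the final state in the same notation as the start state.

at (2,0), heading left

from: at (2,0), heading right
[1] after move(4): at (2,0), heading right
[2] after move(4): at (2,0), heading right
[3] after turn(right): at (2,0), heading down
[4] after turn(right): at (2,0), heading left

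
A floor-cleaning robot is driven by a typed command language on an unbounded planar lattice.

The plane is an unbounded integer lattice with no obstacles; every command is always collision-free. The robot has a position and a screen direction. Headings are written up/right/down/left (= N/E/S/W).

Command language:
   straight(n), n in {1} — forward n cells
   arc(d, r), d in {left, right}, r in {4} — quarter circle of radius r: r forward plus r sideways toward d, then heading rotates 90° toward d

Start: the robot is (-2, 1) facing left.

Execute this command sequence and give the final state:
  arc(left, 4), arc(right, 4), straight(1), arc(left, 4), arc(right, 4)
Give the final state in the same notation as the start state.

begin: (-2, 1) facing left
t=1 arc(left, 4) ⇒ (-6, -3) facing down
t=2 arc(right, 4) ⇒ (-10, -7) facing left
t=3 straight(1) ⇒ (-11, -7) facing left
t=4 arc(left, 4) ⇒ (-15, -11) facing down
t=5 arc(right, 4) ⇒ (-19, -15) facing left

(-19, -15) facing left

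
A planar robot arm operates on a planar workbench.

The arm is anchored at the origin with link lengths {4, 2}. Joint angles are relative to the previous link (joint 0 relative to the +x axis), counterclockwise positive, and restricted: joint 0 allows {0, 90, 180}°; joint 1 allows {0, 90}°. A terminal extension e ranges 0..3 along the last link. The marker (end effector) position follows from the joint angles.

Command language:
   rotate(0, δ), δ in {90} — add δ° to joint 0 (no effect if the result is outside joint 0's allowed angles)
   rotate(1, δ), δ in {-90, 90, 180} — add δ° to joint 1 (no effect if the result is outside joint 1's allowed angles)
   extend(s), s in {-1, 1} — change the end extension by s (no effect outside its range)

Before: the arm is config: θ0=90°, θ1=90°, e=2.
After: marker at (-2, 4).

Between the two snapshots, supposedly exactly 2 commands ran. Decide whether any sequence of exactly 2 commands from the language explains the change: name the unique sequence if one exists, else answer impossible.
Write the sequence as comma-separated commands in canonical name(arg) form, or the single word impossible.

initial: config: θ0=90°, θ1=90°, e=2
1. extend(-1) → config: θ0=90°, θ1=90°, e=1
2. extend(-1) → config: θ0=90°, θ1=90°, e=0
all 36 alternatives checked — unique.

extend(-1), extend(-1)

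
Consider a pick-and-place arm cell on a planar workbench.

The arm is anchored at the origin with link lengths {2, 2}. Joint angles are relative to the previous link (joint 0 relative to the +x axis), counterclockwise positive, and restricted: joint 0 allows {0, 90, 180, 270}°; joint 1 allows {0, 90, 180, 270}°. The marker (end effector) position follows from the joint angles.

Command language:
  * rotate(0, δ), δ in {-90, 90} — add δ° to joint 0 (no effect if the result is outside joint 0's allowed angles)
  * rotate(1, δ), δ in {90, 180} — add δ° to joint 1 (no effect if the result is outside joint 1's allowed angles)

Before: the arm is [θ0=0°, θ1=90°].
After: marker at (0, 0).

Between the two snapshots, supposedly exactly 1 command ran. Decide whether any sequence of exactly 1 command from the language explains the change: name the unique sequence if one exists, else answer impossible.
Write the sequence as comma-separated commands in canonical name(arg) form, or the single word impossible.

start: [θ0=0°, θ1=90°]
t=1 rotate(1, 90) ⇒ [θ0=0°, θ1=180°]
no rival 1-sequence matches.

rotate(1, 90)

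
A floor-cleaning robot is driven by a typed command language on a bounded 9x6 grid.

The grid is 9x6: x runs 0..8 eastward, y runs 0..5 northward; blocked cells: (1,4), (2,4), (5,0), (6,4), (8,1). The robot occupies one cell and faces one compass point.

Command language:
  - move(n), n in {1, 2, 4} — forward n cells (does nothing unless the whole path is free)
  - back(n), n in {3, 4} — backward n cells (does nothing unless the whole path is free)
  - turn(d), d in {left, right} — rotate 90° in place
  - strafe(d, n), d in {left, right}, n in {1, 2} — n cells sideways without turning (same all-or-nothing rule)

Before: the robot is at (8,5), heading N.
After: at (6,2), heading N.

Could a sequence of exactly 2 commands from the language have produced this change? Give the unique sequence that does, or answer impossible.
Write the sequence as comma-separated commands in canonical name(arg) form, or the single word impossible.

key: heading stays N — no command in the sequence turns
initial: at (8,5), heading N
t=1 back(3) ⇒ at (8,2), heading N
t=2 strafe(left, 2) ⇒ at (6,2), heading N
no rival 2-sequence matches.

back(3), strafe(left, 2)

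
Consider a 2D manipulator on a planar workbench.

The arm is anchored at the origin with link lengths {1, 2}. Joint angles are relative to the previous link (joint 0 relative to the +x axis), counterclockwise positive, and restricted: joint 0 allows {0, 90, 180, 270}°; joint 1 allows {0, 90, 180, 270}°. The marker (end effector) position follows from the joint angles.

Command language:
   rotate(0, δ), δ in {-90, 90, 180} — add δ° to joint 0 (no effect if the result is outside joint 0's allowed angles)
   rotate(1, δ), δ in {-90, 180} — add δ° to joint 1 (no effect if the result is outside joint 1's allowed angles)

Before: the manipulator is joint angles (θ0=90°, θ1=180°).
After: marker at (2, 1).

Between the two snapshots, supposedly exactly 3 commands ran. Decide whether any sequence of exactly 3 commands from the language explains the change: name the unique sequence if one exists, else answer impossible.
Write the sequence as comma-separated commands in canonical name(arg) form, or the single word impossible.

initial: joint angles (θ0=90°, θ1=180°)
t=1 rotate(1, -90) ⇒ joint angles (θ0=90°, θ1=90°)
t=2 rotate(1, -90) ⇒ joint angles (θ0=90°, θ1=0°)
t=3 rotate(1, -90) ⇒ joint angles (θ0=90°, θ1=270°)
uniquely the one of 125 3-step routes that fits.

rotate(1, -90), rotate(1, -90), rotate(1, -90)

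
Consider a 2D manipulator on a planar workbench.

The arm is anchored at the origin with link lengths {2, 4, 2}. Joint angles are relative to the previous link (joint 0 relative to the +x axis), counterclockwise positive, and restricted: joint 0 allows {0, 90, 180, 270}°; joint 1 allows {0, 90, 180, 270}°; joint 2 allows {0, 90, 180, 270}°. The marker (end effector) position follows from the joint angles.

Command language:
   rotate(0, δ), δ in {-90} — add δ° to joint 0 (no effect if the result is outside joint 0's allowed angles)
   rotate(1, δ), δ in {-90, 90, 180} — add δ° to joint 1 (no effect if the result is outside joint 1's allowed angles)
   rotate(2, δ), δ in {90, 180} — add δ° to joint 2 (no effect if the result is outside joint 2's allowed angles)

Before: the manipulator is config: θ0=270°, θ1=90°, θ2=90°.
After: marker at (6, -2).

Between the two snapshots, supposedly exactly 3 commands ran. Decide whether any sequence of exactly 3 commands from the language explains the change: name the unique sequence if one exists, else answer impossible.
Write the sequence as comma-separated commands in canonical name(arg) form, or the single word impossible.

t0: config: θ0=270°, θ1=90°, θ2=90°
1. rotate(2, 90) → config: θ0=270°, θ1=90°, θ2=180°
2. rotate(2, 90) → config: θ0=270°, θ1=90°, θ2=270°
3. rotate(2, 90) → config: θ0=270°, θ1=90°, θ2=0°
no other 3-command option fits: unique.

rotate(2, 90), rotate(2, 90), rotate(2, 90)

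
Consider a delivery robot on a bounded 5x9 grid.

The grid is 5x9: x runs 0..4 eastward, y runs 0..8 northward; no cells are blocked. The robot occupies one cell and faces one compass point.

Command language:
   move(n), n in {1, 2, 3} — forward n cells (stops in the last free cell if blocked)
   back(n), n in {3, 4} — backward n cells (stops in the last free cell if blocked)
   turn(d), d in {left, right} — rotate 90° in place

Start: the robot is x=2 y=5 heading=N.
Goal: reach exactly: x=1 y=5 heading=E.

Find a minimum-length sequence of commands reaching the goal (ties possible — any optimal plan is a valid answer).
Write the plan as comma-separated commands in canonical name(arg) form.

turn(right), back(4), move(1)

start: x=2 y=5 heading=N
[1] after turn(right): x=2 y=5 heading=E
[2] after back(4): x=0 y=5 heading=E
[3] after move(1): x=1 y=5 heading=E
minimal: 3 command(s), checked below 3.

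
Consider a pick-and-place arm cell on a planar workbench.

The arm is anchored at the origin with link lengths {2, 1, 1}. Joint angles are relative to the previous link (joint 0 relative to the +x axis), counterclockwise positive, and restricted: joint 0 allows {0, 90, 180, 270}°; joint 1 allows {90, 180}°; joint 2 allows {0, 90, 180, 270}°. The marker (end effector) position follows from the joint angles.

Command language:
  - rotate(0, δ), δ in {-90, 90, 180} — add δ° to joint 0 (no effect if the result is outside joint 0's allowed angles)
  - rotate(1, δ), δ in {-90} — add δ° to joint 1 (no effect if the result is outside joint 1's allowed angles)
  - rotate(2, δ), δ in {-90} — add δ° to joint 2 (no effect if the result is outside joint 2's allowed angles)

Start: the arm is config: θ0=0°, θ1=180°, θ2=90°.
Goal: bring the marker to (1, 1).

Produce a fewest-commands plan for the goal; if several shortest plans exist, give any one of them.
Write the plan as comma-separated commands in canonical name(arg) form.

rotate(0, 90)

t0: config: θ0=0°, θ1=180°, θ2=90°
step 1 (rotate(0, 90)): config: θ0=90°, θ1=180°, θ2=90°
nothing shorter than 1 reaches the goal.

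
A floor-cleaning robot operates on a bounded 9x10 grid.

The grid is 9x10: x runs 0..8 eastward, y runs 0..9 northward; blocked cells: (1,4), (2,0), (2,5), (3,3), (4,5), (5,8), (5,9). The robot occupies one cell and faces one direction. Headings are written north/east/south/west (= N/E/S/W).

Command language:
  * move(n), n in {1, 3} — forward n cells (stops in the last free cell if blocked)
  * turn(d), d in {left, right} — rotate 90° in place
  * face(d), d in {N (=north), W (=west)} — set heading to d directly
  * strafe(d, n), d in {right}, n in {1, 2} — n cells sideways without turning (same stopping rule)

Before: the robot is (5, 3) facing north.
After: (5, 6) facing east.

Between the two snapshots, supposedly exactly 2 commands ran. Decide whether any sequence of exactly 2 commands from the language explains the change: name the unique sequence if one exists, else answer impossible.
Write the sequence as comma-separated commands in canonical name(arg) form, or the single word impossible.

move(3), turn(right)

key: order matters: swapping move(3) and turn(right) lands elsewhere
initial: (5, 3) facing north
step 1 (move(3)): (5, 6) facing north
step 2 (turn(right)): (5, 6) facing east
no rival 2-sequence matches.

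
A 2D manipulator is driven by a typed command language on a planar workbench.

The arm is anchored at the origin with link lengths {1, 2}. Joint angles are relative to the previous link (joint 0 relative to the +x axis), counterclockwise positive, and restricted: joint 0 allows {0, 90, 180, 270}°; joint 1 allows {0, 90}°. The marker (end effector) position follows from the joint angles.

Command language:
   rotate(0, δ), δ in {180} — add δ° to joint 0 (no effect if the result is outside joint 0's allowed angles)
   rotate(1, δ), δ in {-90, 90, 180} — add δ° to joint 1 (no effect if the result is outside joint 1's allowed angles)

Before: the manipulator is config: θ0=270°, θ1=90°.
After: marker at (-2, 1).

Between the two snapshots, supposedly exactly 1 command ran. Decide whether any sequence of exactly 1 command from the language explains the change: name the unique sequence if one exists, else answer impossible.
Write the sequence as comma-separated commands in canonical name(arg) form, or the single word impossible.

rotate(0, 180)

begin: config: θ0=270°, θ1=90°
1. rotate(0, 180) → config: θ0=90°, θ1=90°
no rival 1-sequence matches.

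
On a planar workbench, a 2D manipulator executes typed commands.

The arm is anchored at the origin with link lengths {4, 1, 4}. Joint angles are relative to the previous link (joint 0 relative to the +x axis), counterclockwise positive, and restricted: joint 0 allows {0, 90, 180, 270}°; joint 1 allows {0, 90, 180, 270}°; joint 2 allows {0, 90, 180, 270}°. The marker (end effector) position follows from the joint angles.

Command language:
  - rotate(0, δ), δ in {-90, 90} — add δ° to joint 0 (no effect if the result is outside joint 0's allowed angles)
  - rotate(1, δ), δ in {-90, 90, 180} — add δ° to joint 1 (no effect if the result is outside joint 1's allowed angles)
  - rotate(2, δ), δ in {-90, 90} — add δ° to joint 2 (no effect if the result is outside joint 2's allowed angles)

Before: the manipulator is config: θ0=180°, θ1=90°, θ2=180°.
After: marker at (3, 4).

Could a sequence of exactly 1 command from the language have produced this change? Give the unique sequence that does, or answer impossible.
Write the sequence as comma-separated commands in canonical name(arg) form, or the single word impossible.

initial: config: θ0=180°, θ1=90°, θ2=180°
[1] after rotate(0, -90): config: θ0=90°, θ1=90°, θ2=180°
uniquely the one of 7 1-step routes that fits.

rotate(0, -90)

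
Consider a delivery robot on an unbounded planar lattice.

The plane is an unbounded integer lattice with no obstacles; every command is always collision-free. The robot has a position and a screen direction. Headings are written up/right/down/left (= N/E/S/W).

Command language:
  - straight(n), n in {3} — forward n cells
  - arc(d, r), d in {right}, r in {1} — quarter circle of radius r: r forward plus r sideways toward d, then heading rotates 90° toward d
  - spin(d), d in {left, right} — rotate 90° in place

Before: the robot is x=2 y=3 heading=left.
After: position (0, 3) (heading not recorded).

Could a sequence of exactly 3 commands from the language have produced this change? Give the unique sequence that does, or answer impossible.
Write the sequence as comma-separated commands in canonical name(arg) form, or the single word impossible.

key: running arc(right, 1) before spin(left) would end elsewhere — order is forced
begin: x=2 y=3 heading=left
[1] after spin(left): x=2 y=3 heading=down
[2] after arc(right, 1): x=1 y=2 heading=left
[3] after arc(right, 1): x=0 y=3 heading=up
no rival 3-sequence matches.

spin(left), arc(right, 1), arc(right, 1)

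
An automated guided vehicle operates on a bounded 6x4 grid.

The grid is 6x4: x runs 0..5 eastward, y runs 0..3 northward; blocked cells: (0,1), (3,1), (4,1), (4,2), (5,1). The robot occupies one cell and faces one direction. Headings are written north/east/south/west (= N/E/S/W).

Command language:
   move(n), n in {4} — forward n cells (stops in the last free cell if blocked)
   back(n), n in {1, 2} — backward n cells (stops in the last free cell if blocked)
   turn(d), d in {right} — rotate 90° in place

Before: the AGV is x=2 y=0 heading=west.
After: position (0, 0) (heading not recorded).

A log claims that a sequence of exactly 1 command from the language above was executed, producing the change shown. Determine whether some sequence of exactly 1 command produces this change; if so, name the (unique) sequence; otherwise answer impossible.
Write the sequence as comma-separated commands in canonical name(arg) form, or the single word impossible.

key: move(4) runs into the grid edge before its full distance
begin: x=2 y=0 heading=west
t=1 move(4) ⇒ x=0 y=0 heading=west
no other 1-command option fits: unique.

move(4)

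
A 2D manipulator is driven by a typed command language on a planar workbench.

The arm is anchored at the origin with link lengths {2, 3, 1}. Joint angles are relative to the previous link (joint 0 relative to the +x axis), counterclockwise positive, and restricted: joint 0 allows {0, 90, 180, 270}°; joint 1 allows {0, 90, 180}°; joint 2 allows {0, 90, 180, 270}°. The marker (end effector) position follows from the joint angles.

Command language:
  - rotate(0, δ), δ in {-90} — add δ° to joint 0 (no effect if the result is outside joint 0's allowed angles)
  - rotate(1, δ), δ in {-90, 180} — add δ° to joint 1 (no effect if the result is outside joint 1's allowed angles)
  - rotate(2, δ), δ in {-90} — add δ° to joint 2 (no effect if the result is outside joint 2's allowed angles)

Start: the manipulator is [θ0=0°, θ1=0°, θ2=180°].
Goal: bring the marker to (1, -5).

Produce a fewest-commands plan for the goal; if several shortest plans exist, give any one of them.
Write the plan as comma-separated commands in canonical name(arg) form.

rotate(0, -90), rotate(2, -90)

t0: [θ0=0°, θ1=0°, θ2=180°]
1. rotate(0, -90) → [θ0=270°, θ1=0°, θ2=180°]
2. rotate(2, -90) → [θ0=270°, θ1=0°, θ2=90°]
nothing shorter than 2 reaches the goal.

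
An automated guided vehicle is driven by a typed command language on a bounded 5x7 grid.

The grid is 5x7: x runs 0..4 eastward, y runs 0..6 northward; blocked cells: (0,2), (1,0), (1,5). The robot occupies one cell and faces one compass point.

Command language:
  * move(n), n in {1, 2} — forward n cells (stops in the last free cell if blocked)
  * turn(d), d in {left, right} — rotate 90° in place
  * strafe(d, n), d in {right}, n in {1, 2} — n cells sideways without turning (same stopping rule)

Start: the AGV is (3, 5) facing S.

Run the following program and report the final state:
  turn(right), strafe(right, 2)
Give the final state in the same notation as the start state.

(3, 6) facing W

initial: (3, 5) facing S
[1] after turn(right): (3, 5) facing W
[2] after strafe(right, 2): (3, 6) facing W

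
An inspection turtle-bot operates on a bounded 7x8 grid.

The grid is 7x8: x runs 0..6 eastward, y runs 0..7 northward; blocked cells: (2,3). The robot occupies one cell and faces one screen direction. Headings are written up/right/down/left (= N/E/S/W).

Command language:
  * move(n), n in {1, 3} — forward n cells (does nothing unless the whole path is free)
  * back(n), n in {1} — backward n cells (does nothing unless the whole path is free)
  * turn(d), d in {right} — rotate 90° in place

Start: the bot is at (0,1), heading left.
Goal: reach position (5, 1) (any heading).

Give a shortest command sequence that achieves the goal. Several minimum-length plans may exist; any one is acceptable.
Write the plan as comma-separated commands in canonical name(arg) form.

back(1), back(1), back(1), back(1), back(1)

from: at (0,1), heading left
t=1 back(1) ⇒ at (1,1), heading left
t=2 back(1) ⇒ at (2,1), heading left
t=3 back(1) ⇒ at (3,1), heading left
t=4 back(1) ⇒ at (4,1), heading left
t=5 back(1) ⇒ at (5,1), heading left
nothing shorter than 5 reaches the goal.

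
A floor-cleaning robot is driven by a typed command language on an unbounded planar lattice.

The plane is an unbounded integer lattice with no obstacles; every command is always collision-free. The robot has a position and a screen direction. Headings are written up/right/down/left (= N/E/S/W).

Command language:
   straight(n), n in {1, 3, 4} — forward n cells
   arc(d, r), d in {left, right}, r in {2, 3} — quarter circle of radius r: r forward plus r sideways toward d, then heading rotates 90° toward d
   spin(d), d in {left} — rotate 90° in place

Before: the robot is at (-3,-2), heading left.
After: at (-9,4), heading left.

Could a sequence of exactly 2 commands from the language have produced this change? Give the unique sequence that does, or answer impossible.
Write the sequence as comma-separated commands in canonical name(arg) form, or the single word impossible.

arc(right, 3), arc(left, 3)

key: still facing W at the end — net rotation zero over 2 steps
start: at (-3,-2), heading left
t=1 arc(right, 3) ⇒ at (-6,1), heading up
t=2 arc(left, 3) ⇒ at (-9,4), heading left
all 64 alternatives checked — unique.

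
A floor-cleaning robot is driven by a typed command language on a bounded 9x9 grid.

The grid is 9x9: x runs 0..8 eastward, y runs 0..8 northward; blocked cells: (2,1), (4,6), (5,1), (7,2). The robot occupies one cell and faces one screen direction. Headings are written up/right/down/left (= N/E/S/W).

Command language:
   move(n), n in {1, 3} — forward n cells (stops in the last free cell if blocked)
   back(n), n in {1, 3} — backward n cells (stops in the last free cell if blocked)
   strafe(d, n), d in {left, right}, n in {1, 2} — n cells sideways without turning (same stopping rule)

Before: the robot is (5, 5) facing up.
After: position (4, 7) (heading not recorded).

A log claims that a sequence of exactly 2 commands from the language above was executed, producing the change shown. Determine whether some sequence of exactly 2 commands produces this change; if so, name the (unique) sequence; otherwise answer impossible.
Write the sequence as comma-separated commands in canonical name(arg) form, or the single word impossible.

every 2-command combo misses the target.

impossible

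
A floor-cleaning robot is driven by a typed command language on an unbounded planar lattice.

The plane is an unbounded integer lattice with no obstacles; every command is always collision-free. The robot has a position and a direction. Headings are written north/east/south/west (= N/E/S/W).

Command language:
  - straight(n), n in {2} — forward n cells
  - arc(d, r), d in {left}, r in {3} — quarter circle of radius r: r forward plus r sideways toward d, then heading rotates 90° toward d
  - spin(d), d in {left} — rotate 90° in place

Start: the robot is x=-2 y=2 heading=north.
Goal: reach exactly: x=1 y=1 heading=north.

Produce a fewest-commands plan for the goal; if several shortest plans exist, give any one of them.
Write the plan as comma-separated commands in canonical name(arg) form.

straight(2), spin(left), arc(left, 3), arc(left, 3), arc(left, 3)

initial: x=-2 y=2 heading=north
[1] after straight(2): x=-2 y=4 heading=north
[2] after spin(left): x=-2 y=4 heading=west
[3] after arc(left, 3): x=-5 y=1 heading=south
[4] after arc(left, 3): x=-2 y=-2 heading=east
[5] after arc(left, 3): x=1 y=1 heading=north
minimal: 5 command(s), checked below 5.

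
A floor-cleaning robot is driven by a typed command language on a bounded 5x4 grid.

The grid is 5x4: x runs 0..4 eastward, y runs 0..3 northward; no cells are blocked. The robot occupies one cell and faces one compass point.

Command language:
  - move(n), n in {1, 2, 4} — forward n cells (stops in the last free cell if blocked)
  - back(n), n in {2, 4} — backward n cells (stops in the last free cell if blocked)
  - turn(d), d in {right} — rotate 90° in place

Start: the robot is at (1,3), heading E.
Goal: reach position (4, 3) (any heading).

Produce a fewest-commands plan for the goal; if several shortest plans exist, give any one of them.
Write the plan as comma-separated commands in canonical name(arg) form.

initial: at (1,3), heading E
t=1 move(4) ⇒ at (4,3), heading E
nothing shorter than 1 reaches the goal.

move(4)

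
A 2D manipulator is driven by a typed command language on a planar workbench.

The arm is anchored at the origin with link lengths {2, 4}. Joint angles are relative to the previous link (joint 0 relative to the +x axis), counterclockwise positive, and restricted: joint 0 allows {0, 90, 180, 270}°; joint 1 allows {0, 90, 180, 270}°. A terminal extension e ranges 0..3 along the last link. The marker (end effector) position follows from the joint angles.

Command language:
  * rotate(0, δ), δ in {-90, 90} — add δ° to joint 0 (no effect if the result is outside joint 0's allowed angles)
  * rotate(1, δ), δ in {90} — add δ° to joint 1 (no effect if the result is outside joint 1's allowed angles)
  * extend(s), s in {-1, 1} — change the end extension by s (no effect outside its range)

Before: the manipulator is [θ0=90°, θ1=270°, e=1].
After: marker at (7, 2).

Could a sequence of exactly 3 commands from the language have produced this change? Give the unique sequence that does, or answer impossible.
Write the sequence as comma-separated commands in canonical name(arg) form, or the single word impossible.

t0: [θ0=90°, θ1=270°, e=1]
step 1 (extend(1)): [θ0=90°, θ1=270°, e=2]
step 2 (extend(1)): [θ0=90°, θ1=270°, e=3]
step 3 (extend(1)): [θ0=90°, θ1=270°, e=3]
no other 3-command option fits: unique.

extend(1), extend(1), extend(1)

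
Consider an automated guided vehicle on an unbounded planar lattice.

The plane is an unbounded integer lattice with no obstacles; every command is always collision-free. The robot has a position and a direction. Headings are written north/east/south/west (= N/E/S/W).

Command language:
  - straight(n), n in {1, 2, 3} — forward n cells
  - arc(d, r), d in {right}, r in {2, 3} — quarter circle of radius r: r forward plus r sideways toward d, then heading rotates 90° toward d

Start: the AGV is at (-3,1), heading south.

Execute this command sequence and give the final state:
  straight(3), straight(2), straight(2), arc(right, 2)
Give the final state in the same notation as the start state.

at (-5,-8), heading west

from: at (-3,1), heading south
1. straight(3) → at (-3,-2), heading south
2. straight(2) → at (-3,-4), heading south
3. straight(2) → at (-3,-6), heading south
4. arc(right, 2) → at (-5,-8), heading west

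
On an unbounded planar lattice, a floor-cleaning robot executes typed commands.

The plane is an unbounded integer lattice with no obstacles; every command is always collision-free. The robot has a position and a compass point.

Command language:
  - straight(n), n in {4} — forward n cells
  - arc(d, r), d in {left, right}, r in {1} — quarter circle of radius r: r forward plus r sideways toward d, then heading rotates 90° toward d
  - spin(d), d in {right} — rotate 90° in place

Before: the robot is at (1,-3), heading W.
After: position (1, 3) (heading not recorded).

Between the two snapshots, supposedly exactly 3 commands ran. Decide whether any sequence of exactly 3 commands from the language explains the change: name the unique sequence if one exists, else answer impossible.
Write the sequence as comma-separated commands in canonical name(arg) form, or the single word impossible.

arc(right, 1), straight(4), arc(right, 1)

initial: at (1,-3), heading W
step 1 (arc(right, 1)): at (0,-2), heading N
step 2 (straight(4)): at (0,2), heading N
step 3 (arc(right, 1)): at (1,3), heading E
all 64 alternatives checked — unique.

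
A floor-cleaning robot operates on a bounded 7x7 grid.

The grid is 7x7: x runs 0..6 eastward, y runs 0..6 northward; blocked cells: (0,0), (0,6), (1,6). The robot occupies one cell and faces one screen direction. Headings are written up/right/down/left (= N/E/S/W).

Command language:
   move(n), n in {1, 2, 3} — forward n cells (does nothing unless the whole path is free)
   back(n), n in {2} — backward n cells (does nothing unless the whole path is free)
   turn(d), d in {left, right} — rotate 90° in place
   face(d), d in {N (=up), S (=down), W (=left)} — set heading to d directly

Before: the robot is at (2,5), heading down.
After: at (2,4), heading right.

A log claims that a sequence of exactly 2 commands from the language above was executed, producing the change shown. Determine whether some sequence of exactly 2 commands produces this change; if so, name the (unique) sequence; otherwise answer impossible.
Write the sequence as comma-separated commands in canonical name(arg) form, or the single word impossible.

move(1), turn(left)

key: order matters: swapping move(1) and turn(left) lands elsewhere
from: at (2,5), heading down
step 1 (move(1)): at (2,4), heading down
step 2 (turn(left)): at (2,4), heading right
no rival 2-sequence matches.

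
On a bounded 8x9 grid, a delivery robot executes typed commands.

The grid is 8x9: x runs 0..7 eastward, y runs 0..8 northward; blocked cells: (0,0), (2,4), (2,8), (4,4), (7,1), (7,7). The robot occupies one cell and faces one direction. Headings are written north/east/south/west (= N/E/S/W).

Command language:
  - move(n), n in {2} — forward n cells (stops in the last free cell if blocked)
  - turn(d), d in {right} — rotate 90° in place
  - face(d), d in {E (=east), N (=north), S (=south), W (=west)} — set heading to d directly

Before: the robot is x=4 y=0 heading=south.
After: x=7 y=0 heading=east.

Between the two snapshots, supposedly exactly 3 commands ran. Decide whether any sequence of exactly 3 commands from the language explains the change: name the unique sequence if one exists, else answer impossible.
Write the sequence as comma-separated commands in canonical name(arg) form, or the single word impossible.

key: cell and facing (now E) both changed — the 3 commands mix motion and turning
begin: x=4 y=0 heading=south
1. face(E) → x=4 y=0 heading=east
2. move(2) → x=6 y=0 heading=east
3. move(2) → x=7 y=0 heading=east
no rival 3-sequence matches.

face(E), move(2), move(2)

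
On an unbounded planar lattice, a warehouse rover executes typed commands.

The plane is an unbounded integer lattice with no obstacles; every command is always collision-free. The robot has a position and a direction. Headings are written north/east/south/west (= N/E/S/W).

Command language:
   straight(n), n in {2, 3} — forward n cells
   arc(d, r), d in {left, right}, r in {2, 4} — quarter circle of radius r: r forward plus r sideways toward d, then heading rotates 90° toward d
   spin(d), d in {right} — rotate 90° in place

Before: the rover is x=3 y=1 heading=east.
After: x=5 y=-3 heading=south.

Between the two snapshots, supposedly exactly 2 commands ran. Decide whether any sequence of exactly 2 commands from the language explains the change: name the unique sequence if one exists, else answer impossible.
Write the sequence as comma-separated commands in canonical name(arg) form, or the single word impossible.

key: order matters: swapping arc(right, 2) and straight(2) lands elsewhere
initial: x=3 y=1 heading=east
[1] after arc(right, 2): x=5 y=-1 heading=south
[2] after straight(2): x=5 y=-3 heading=south
no other 2-command option fits: unique.

arc(right, 2), straight(2)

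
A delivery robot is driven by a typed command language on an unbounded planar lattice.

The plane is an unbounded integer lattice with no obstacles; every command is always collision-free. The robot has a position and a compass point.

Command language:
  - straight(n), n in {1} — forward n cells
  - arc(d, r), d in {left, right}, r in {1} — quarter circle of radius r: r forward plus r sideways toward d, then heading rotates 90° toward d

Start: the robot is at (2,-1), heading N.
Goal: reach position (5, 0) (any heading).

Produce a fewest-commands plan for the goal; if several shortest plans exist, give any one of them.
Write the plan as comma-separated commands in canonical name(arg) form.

arc(right, 1), straight(1), straight(1)

start: at (2,-1), heading N
[1] after arc(right, 1): at (3,0), heading E
[2] after straight(1): at (4,0), heading E
[3] after straight(1): at (5,0), heading E
no 2-step plan works, so 3 is optimal.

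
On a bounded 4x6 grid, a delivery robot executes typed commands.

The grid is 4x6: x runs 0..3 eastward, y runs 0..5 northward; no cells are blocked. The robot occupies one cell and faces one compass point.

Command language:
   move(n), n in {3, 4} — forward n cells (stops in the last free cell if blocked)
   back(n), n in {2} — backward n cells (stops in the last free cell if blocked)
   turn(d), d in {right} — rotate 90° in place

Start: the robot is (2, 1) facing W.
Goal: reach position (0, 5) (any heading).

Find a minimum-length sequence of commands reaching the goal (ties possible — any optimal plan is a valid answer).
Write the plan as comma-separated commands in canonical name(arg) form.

begin: (2, 1) facing W
t=1 move(3) ⇒ (0, 1) facing W
t=2 turn(right) ⇒ (0, 1) facing N
t=3 move(4) ⇒ (0, 5) facing N
no 2-step plan works, so 3 is optimal.

move(3), turn(right), move(4)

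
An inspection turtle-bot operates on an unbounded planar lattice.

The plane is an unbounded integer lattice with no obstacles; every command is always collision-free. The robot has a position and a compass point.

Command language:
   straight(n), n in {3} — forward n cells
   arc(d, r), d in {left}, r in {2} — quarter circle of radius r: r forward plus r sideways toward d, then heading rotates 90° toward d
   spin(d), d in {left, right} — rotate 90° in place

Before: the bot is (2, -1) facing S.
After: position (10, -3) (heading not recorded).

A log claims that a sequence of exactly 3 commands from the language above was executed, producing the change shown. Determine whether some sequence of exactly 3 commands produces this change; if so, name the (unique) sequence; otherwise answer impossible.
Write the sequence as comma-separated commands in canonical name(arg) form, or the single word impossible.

key: order matters: swapping arc(left, 2) and straight(3) lands elsewhere
t0: (2, -1) facing S
1. arc(left, 2) → (4, -3) facing E
2. straight(3) → (7, -3) facing E
3. straight(3) → (10, -3) facing E
no other 3-command option fits: unique.

arc(left, 2), straight(3), straight(3)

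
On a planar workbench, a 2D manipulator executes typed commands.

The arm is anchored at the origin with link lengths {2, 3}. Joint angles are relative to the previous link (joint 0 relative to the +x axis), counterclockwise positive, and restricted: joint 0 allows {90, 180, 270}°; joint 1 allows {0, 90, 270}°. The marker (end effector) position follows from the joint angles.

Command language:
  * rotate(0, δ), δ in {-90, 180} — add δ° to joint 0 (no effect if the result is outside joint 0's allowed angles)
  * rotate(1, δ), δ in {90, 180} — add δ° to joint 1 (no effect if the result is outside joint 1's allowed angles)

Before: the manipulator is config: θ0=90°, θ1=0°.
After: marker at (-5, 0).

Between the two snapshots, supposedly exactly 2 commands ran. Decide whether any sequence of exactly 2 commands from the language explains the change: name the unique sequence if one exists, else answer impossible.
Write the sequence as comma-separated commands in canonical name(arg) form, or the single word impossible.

rotate(0, 180), rotate(0, -90)

key: order matters: swapping rotate(0, 180) and rotate(0, -90) lands elsewhere
t0: config: θ0=90°, θ1=0°
1. rotate(0, 180) → config: θ0=270°, θ1=0°
2. rotate(0, -90) → config: θ0=180°, θ1=0°
all 16 alternatives checked — unique.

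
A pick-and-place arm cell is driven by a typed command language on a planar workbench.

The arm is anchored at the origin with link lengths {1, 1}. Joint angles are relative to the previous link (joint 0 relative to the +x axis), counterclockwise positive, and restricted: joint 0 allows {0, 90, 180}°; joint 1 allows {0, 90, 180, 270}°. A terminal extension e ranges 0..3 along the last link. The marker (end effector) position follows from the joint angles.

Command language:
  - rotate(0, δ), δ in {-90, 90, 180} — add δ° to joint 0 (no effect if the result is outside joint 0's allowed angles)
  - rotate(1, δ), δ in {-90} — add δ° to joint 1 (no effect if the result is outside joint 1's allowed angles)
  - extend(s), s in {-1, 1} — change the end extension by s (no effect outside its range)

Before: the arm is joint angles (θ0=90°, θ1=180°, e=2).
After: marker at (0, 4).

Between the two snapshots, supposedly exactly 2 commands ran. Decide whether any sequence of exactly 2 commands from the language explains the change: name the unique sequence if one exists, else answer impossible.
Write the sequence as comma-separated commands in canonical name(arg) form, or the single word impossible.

from: joint angles (θ0=90°, θ1=180°, e=2)
step 1 (rotate(1, -90)): joint angles (θ0=90°, θ1=90°, e=2)
step 2 (rotate(1, -90)): joint angles (θ0=90°, θ1=0°, e=2)
no other 2-command option fits: unique.

rotate(1, -90), rotate(1, -90)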